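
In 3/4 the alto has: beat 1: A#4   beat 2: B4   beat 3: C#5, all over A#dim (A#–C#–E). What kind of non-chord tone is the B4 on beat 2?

Passing tone.

The harmony at that moment is A# diminished triad (A#, C#, E); B4 is not a chord tone.
It is approached by step up from A#4 and left by step up to C#5.
Step in, step out in the same direction — a passing tone.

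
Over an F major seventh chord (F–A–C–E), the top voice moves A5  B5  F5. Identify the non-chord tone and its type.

The harmony at that moment is F major seventh chord (F, A, C, E); B5 is not a chord tone.
It is approached by step up from A5 and left by leap down to F5.
Step in, leap out — an escape tone.

B5 is an escape tone.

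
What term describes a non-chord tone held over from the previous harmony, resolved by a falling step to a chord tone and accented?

Approach: by preparation — the pitch is first a chord tone, then held (tied or repeated) while the harmony changes under it. Departure: down by step. Metric position: strong.
A prepared dissonance that resolves downward by step — a suspension. (The same figure resolving upward would be a retardation.)

Suspension.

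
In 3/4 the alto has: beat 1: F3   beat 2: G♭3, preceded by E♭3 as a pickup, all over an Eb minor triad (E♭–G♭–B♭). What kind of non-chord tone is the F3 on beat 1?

Passing tone.

The harmony at that moment is E♭ minor triad (E♭, G♭, B♭); F3 is not a chord tone.
It is approached by step up from E♭3 and left by step up to G♭3.
Step in, step out in the same direction — a passing tone.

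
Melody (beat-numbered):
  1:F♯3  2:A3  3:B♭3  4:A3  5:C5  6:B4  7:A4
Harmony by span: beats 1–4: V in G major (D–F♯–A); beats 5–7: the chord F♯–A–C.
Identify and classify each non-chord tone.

B♭3 (beat 3) — neighbor tone; B4 (beat 6) — passing tone.

The harmony at that moment is D major triad (D, F♯, A); B♭3 is not a chord tone.
It is approached by step up from A3 and left by step down to A3.
Step away and step back to the same note — a neighbor tone (upper neighbor).
The harmony at that moment is F♯ diminished triad (F♯, A, C); B4 is not a chord tone.
It is approached by step down from C5 and left by step down to A4.
Step in, step out in the same direction — a passing tone.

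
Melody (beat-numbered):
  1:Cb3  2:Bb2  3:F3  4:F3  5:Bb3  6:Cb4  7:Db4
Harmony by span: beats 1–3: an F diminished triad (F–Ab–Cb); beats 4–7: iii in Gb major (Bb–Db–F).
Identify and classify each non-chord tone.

Bb2 (beat 2) — escape tone; Cb4 (beat 6) — passing tone.

The harmony at that moment is F diminished triad (F, Ab, Cb); Bb2 is not a chord tone.
It is approached by step down from Cb3 and left by leap up to F3.
Step in, leap out — an escape tone.
The harmony at that moment is Bb minor triad (Bb, Db, F); Cb4 is not a chord tone.
It is approached by step up from Bb3 and left by step up to Db4.
Step in, step out in the same direction — a passing tone.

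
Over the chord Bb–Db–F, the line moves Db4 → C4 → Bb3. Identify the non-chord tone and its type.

The harmony at that moment is Bb minor triad (Bb, Db, F); C4 is not a chord tone.
It is approached by step down from Db4 and left by step down to Bb3.
Step in, step out in the same direction — a passing tone.

C4 is a passing tone.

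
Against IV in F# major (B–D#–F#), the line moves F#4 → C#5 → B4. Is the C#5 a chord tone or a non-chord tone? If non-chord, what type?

The harmony at that moment is B major triad (B, D#, F#); C#5 is not a chord tone.
It is approached by leap up from F#4 and left by step down to B4.
Leap in, step out — an appoggiatura.

Non-chord tone — an appoggiatura.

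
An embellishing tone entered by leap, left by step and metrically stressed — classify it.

Appoggiatura.

Approach: by leap. Departure: by step. Metric position: strong.
Leap in, step out, in a metrically strong position — an appoggiatura. (It is the mirror image of the escape tone, which steps in and leaps out from a weak position.)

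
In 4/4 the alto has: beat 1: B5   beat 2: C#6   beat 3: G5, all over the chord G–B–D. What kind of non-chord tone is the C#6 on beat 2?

The harmony at that moment is G major triad (G, B, D); C#6 is not a chord tone.
It is approached by step up from B5 and left by leap down to G5.
Step in, leap out, on a weak beat — an escape tone.

Escape tone.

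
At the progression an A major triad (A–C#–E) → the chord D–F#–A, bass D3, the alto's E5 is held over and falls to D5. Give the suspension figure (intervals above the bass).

At the second chord the bass is D3. The suspended E5 lies a ninth above the bass; after resolving down by step to D5, the interval above the bass becomes an octave.
Suspension figures are named by those two intervals: 9–8.

9–8 suspension.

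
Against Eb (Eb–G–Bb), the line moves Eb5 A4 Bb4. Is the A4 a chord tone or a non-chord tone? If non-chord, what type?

The harmony at that moment is Eb major triad (Eb, G, Bb); A4 is not a chord tone.
It is approached by leap down from Eb5 and left by step up to Bb4.
Leap in, step out — an appoggiatura.

Non-chord tone — an appoggiatura.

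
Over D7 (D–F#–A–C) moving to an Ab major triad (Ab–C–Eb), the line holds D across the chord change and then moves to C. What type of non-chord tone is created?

D is a suspension.

The harmony at that moment is Ab major triad (Ab, C, Eb); D is not a chord tone.
It is held over (the same pitch as the preceding D) and left by step down to C.
Held over from the previous chord and resolving down by step — a suspension.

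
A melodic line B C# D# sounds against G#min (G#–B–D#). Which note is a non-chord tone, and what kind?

C# is a passing tone.

The harmony at that moment is G# minor triad (G#, B, D#); C# is not a chord tone.
It is approached by step up from B and left by step up to D#.
Step in, step out in the same direction — a passing tone.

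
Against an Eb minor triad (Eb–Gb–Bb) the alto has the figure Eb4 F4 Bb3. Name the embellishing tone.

The harmony at that moment is Eb minor triad (Eb, Gb, Bb); F4 is not a chord tone.
It is approached by step up from Eb4 and left by leap down to Bb3.
Step in, leap out — an escape tone.

F4 is an escape tone.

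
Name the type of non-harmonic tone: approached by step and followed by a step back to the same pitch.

Approach: by step. Departure: by step in the opposite direction, back to the starting pitch.
Stepwise on both sides but reversing to return to the same chord tone — a neighbor tone. (Had it continued onward in the same direction it would be a passing tone instead.)

Neighbor tone.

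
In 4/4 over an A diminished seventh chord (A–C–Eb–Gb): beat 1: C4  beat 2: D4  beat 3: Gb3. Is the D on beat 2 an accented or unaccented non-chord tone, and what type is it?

The harmony at that moment is A diminished seventh chord (A, C, Eb, Gb); D4 is not a chord tone.
It is approached by step up from C4 and left by leap down to Gb3.
Step in, leap out — an escape tone.
It falls on a weak beat, so it is unaccented.

Unaccented escape tone.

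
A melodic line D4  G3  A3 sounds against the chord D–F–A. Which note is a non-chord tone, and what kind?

The harmony at that moment is D minor triad (D, F, A); G3 is not a chord tone.
It is approached by leap down from D4 and left by step up to A3.
Leap in, step out — an appoggiatura.

G3 is an appoggiatura.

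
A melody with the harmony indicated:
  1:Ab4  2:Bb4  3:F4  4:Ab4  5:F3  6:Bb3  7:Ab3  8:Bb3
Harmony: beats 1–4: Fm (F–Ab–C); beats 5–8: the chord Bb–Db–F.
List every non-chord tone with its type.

The harmony at that moment is F minor triad (F, Ab, C); Bb4 is not a chord tone.
It is approached by step up from Ab4 and left by leap down to F4.
Step in, leap out — an escape tone.
The harmony at that moment is Bb minor triad (Bb, Db, F); Ab3 is not a chord tone.
It is approached by step down from Bb3 and left by step up to Bb3.
Step away and step back to the same note — a neighbor tone (lower neighbor).

Bb4 (beat 2) — escape tone; Ab3 (beat 7) — neighbor tone.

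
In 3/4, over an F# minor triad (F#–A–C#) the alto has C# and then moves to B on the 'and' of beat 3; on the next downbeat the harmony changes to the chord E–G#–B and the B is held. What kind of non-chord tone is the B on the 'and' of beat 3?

Anticipation.

The harmony at that moment is F# minor triad (F#, A, C#); B is not a chord tone.
It is approached by step down from C# and then sustained as the same pitch into the next harmony.
Arriving early and becoming a chord tone when the harmony changes — an anticipation.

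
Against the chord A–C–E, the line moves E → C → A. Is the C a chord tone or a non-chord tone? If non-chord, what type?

Chord tone (the third of A minor triad).

A minor triad contains A, C, E; C is the third, so it is a chord tone.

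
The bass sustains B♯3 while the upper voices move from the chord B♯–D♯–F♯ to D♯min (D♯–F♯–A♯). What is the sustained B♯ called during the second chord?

The harmony at that moment is D♯ minor triad (D♯, F♯, A♯); B♯3 is not a chord tone.
It is held over (the same pitch as the preceding B♯3) and then sustained as the same pitch into the next harmony.
Sustained through a change of harmony — a pedal tone.

Pedal tone (pedal point).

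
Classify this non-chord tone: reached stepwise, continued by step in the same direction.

Approach: by step. Departure: by step, continuing in the same direction.
Stepwise on both sides with no change of direction means the note fills in the space between two different chord tones — a passing tone. (Had it turned back to its starting note it would be a neighbor tone instead.)

Passing tone.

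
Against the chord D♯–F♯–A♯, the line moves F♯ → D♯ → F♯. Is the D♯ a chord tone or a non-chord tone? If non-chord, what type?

Chord tone (the root of D# minor triad).

D# minor triad contains D♯, F♯, A♯; D♯ is the root, so it is a chord tone.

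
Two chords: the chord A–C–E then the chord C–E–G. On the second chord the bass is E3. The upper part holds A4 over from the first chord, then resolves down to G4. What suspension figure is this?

4–3 suspension.

At the second chord the bass is E3. The suspended A4 lies a fourth above the bass; after resolving down by step to G4, the interval above the bass becomes a third.
Suspension figures are named by those two intervals: 4–3.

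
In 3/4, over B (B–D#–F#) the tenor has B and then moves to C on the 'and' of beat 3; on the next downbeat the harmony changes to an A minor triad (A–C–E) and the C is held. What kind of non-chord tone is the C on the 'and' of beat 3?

The harmony at that moment is B major triad (B, D#, F#); C is not a chord tone.
It is approached by step up from B and then sustained as the same pitch into the next harmony.
Arriving early and becoming a chord tone when the harmony changes — an anticipation.

Anticipation.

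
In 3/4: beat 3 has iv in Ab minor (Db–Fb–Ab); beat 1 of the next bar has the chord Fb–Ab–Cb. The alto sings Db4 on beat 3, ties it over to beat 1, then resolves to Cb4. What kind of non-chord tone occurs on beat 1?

Suspension.

The harmony at that moment is Fb major triad (Fb, Ab, Cb); Db4 is not a chord tone.
It is held over (the same pitch as the preceding Db4) and left by step down to Cb4.
Held over from the previous chord and resolving down by step — a suspension.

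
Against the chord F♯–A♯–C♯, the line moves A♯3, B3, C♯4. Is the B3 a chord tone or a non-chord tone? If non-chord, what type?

The harmony at that moment is F♯ major triad (F♯, A♯, C♯); B3 is not a chord tone.
It is approached by step up from A♯3 and left by step up to C♯4.
Step in, step out in the same direction — a passing tone.

Non-chord tone — a passing tone.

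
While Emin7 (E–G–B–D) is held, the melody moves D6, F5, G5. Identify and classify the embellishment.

The harmony at that moment is E minor seventh chord (E, G, B, D); F5 is not a chord tone.
It is approached by leap down from D6 and left by step up to G5.
Leap in, step out — an appoggiatura.

F5 is an appoggiatura.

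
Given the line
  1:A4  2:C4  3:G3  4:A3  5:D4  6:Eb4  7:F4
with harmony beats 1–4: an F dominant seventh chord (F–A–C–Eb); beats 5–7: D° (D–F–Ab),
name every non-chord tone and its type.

G3 (beat 3) — appoggiatura; Eb4 (beat 6) — passing tone.

The harmony at that moment is F dominant seventh chord (F, A, C, Eb); G3 is not a chord tone.
It is approached by leap down from C4 and left by step up to A3.
Leap in, step out — an appoggiatura.
The harmony at that moment is D diminished triad (D, F, Ab); Eb4 is not a chord tone.
It is approached by step up from D4 and left by step up to F4.
Step in, step out in the same direction — a passing tone.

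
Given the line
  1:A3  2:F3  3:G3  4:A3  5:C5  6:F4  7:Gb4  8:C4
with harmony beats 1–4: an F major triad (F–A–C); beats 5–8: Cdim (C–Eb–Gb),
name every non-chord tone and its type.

G3 (beat 3) — passing tone; F4 (beat 6) — appoggiatura.

The harmony at that moment is F major triad (F, A, C); G3 is not a chord tone.
It is approached by step up from F3 and left by step up to A3.
Step in, step out in the same direction — a passing tone.
The harmony at that moment is C diminished triad (C, Eb, Gb); F4 is not a chord tone.
It is approached by leap down from C5 and left by step up to Gb4.
Leap in, step out — an appoggiatura.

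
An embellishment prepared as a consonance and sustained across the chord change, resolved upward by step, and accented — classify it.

Approach: by preparation — the pitch is first a chord tone, then held (tied or repeated) while the harmony changes under it. Departure: up by step. Metric position: strong.
A prepared dissonance that resolves upward by step — a retardation. (The same figure resolving downward would be a suspension.)

Retardation.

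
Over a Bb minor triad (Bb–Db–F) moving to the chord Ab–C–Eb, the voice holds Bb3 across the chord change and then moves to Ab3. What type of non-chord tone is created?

The harmony at that moment is Ab major triad (Ab, C, Eb); Bb3 is not a chord tone.
It is held over (the same pitch as the preceding Bb3) and left by step down to Ab3.
Held over from the previous chord and resolving down by step — a suspension.

Bb3 is a suspension.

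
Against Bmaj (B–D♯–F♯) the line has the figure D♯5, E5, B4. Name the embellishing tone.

The harmony at that moment is B major triad (B, D♯, F♯); E5 is not a chord tone.
It is approached by step up from D♯5 and left by leap down to B4.
Step in, leap out — an escape tone.

E5 is an escape tone.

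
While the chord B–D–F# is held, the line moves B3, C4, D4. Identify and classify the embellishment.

The harmony at that moment is B minor triad (B, D, F#); C4 is not a chord tone.
It is approached by step up from B3 and left by step up to D4.
Step in, step out in the same direction — a passing tone.

C4 is a passing tone.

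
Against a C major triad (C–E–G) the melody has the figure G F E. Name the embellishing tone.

F is a passing tone.

The harmony at that moment is C major triad (C, E, G); F is not a chord tone.
It is approached by step down from G and left by step down to E.
Step in, step out in the same direction — a passing tone.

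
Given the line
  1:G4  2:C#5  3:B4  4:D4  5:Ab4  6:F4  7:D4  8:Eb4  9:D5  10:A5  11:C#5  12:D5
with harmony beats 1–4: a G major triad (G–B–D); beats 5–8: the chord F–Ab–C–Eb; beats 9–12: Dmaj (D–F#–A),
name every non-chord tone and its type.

C#5 (beat 2) — appoggiatura; D4 (beat 7) — appoggiatura; C#5 (beat 11) — appoggiatura.

The harmony at that moment is G major triad (G, B, D); C#5 is not a chord tone.
It is approached by leap up from G4 and left by step down to B4.
Leap in, step out — an appoggiatura.
The harmony at that moment is F minor seventh chord (F, Ab, C, Eb); D4 is not a chord tone.
It is approached by leap down from F4 and left by step up to Eb4.
Leap in, step out — an appoggiatura.
The harmony at that moment is D major triad (D, F#, A); C#5 is not a chord tone.
It is approached by leap down from A5 and left by step up to D5.
Leap in, step out — an appoggiatura.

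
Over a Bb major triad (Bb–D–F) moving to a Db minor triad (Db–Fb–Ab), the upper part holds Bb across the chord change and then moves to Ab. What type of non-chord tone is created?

The harmony at that moment is Db minor triad (Db, Fb, Ab); Bb is not a chord tone.
It is held over (the same pitch as the preceding Bb) and left by step down to Ab.
Held over from the previous chord and resolving down by step — a suspension.

Bb is a suspension.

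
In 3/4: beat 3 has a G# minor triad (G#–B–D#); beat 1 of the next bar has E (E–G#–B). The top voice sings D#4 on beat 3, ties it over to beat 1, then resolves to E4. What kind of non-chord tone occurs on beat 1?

Retardation.

The harmony at that moment is E major triad (E, G#, B); D#4 is not a chord tone.
It is held over (the same pitch as the preceding D#4) and left by step up to E4.
Held over from the previous chord and resolving up by step — a retardation.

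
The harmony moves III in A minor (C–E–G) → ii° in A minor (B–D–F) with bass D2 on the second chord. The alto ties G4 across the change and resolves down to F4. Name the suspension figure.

At the second chord the bass is D2. The suspended G4 lies a fourth above the bass; after resolving down by step to F4, the interval above the bass becomes a third.
Suspension figures are named by those two intervals: 4–3.

4–3 suspension.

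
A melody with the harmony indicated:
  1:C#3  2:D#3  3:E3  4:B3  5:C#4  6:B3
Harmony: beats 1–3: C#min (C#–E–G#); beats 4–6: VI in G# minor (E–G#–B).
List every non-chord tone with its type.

The harmony at that moment is C# minor triad (C#, E, G#); D#3 is not a chord tone.
It is approached by step up from C#3 and left by step up to E3.
Step in, step out in the same direction — a passing tone.
The harmony at that moment is E major triad (E, G#, B); C#4 is not a chord tone.
It is approached by step up from B3 and left by step down to B3.
Step away and step back to the same note — a neighbor tone (upper neighbor).

D#3 (beat 2) — passing tone; C#4 (beat 5) — neighbor tone.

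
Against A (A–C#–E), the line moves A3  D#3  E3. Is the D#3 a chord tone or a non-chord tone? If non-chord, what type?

The harmony at that moment is A major triad (A, C#, E); D#3 is not a chord tone.
It is approached by leap down from A3 and left by step up to E3.
Leap in, step out — an appoggiatura.

Non-chord tone — an appoggiatura.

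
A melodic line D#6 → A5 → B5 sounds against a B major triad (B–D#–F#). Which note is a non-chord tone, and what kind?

The harmony at that moment is B major triad (B, D#, F#); A5 is not a chord tone.
It is approached by leap down from D#6 and left by step up to B5.
Leap in, step out — an appoggiatura.

A5 is an appoggiatura.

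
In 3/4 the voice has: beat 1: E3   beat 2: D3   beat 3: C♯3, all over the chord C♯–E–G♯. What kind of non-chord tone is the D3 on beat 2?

Passing tone.

The harmony at that moment is C♯ minor triad (C♯, E, G♯); D3 is not a chord tone.
It is approached by step down from E3 and left by step down to C♯3.
Step in, step out in the same direction — a passing tone.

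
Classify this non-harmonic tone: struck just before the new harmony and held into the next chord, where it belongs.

Approach: ahead of the chord change (typically by step), so it is dissonant against the current harmony. Departure: none — the same pitch is restated or held and is a chord tone of the new harmony.
Dissonant first, consonant once the harmony catches up: the note simply arrives early — an anticipation. (The reverse timing, consonant first and dissonant after the change, would be a suspension or retardation.)

Anticipation.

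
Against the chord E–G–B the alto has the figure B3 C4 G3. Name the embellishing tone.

C4 is an escape tone.

The harmony at that moment is E minor triad (E, G, B); C4 is not a chord tone.
It is approached by step up from B3 and left by leap down to G3.
Step in, leap out — an escape tone.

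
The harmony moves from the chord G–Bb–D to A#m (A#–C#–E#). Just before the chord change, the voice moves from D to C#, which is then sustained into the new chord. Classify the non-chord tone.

The harmony at that moment is G minor triad (G, Bb, D); C# is not a chord tone.
It is approached by step down from D and then sustained as the same pitch into the next harmony.
Arriving early and becoming a chord tone when the harmony changes — an anticipation.

C# is an anticipation.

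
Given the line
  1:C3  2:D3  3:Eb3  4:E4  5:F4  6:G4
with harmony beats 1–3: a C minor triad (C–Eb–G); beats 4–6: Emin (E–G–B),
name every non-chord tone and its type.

D3 (beat 2) — passing tone; F4 (beat 5) — passing tone.

The harmony at that moment is C minor triad (C, Eb, G); D3 is not a chord tone.
It is approached by step up from C3 and left by step up to Eb3.
Step in, step out in the same direction — a passing tone.
The harmony at that moment is E minor triad (E, G, B); F4 is not a chord tone.
It is approached by step up from E4 and left by step up to G4.
Step in, step out in the same direction — a passing tone.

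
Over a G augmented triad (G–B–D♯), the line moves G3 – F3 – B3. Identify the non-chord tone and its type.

The harmony at that moment is G augmented triad (G, B, D♯); F3 is not a chord tone.
It is approached by step down from G3 and left by leap up to B3.
Step in, leap out — an escape tone.

F3 is an escape tone.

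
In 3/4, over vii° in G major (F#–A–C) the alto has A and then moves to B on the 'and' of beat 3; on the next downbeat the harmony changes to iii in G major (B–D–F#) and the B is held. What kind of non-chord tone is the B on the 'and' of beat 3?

Anticipation.

The harmony at that moment is F# diminished triad (F#, A, C); B is not a chord tone.
It is approached by step up from A and then sustained as the same pitch into the next harmony.
Arriving early and becoming a chord tone when the harmony changes — an anticipation.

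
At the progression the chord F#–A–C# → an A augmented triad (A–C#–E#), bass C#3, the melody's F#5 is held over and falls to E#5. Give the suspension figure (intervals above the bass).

4–3 suspension.

At the second chord the bass is C#3. The suspended F#5 lies a fourth above the bass; after resolving down by step to E#5, the interval above the bass becomes a third.
Suspension figures are named by those two intervals: 4–3.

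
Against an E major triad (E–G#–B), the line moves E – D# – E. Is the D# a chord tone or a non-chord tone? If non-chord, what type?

The harmony at that moment is E major triad (E, G#, B); D# is not a chord tone.
It is approached by step down from E and left by step up to E.
Step away and step back to the same note — a neighbor tone (lower neighbor).

Non-chord tone — a neighbor tone.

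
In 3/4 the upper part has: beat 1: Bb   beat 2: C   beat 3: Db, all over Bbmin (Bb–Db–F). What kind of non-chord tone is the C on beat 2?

The harmony at that moment is Bb minor triad (Bb, Db, F); C is not a chord tone.
It is approached by step up from Bb and left by step up to Db.
Step in, step out in the same direction — a passing tone.

Passing tone.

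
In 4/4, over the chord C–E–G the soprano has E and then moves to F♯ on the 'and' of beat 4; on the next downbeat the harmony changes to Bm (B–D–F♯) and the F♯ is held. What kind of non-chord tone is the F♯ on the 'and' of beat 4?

The harmony at that moment is C major triad (C, E, G); F♯ is not a chord tone.
It is approached by step up from E and then sustained as the same pitch into the next harmony.
Arriving early and becoming a chord tone when the harmony changes — an anticipation.

Anticipation.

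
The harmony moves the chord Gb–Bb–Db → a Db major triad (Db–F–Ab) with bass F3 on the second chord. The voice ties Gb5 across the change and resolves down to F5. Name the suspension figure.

9–8 suspension.

At the second chord the bass is F3. The suspended Gb5 lies a ninth above the bass; after resolving down by step to F5, the interval above the bass becomes an octave.
Suspension figures are named by those two intervals: 9–8.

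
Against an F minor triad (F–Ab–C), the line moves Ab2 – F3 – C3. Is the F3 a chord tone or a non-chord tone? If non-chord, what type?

Chord tone (the root of F minor triad).

F minor triad contains F, Ab, C; F is the root, so it is a chord tone.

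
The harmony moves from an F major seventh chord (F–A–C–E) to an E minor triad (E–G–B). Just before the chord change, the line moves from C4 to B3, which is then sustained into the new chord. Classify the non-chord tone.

The harmony at that moment is F major seventh chord (F, A, C, E); B3 is not a chord tone.
It is approached by step down from C4 and then sustained as the same pitch into the next harmony.
Arriving early and becoming a chord tone when the harmony changes — an anticipation.

B3 is an anticipation.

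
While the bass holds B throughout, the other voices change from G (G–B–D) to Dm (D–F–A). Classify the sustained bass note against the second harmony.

The harmony at that moment is D minor triad (D, F, A); B is not a chord tone.
It is held over (the same pitch as the preceding B) and then sustained as the same pitch into the next harmony.
Sustained through a change of harmony — a pedal tone.

Pedal tone (pedal point).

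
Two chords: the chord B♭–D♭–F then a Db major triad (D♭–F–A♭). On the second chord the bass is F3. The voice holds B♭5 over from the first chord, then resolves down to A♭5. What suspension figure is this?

At the second chord the bass is F3. The suspended B♭5 lies a fourth above the bass; after resolving down by step to A♭5, the interval above the bass becomes a third.
Suspension figures are named by those two intervals: 4–3.

4–3 suspension.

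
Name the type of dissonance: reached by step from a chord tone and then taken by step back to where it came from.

Approach: by step. Departure: by step in the opposite direction, back to the starting pitch.
Stepwise on both sides but reversing to return to the same chord tone — a neighbor tone. (Had it continued onward in the same direction it would be a passing tone instead.)

Neighbor tone.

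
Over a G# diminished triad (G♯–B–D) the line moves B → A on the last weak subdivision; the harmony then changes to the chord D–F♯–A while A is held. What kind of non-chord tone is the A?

A is an anticipation.

The harmony at that moment is G♯ diminished triad (G♯, B, D); A is not a chord tone.
It is approached by step down from B and then sustained as the same pitch into the next harmony.
Arriving early and becoming a chord tone when the harmony changes — an anticipation.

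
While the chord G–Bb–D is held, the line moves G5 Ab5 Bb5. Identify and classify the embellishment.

Ab5 is a passing tone.

The harmony at that moment is G minor triad (G, Bb, D); Ab5 is not a chord tone.
It is approached by step up from G5 and left by step up to Bb5.
Step in, step out in the same direction — a passing tone.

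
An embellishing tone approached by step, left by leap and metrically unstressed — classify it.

Escape tone.

Approach: by step. Departure: by leap. Metric position: weak.
Step in, leap out, from a weak position — an escape tone (échappée). (It is the mirror image of the appoggiatura, which leaps in and steps out on a strong beat.)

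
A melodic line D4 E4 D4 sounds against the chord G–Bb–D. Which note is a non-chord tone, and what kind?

E4 is a neighbor tone.

The harmony at that moment is G minor triad (G, Bb, D); E4 is not a chord tone.
It is approached by step up from D4 and left by step down to D4.
Step away and step back to the same note — a neighbor tone (upper neighbor).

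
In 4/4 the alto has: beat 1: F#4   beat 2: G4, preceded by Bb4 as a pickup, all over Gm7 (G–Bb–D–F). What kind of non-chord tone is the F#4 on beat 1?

The harmony at that moment is G minor seventh chord (G, Bb, D, F); F#4 is not a chord tone.
It is approached by leap down from Bb4 and left by step up to G4.
Leap in, step out, metrically accented — an appoggiatura.

Appoggiatura.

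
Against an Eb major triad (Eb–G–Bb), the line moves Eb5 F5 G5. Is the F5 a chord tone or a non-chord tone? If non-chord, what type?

The harmony at that moment is Eb major triad (Eb, G, Bb); F5 is not a chord tone.
It is approached by step up from Eb5 and left by step up to G5.
Step in, step out in the same direction — a passing tone.

Non-chord tone — a passing tone.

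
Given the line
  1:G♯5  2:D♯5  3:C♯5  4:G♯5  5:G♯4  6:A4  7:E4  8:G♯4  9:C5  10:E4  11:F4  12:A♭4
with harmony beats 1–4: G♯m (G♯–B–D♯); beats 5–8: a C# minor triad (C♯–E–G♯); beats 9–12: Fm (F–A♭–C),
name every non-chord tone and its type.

The harmony at that moment is G♯ minor triad (G♯, B, D♯); C♯5 is not a chord tone.
It is approached by step down from D♯5 and left by leap up to G♯5.
Step in, leap out — an escape tone.
The harmony at that moment is C♯ minor triad (C♯, E, G♯); A4 is not a chord tone.
It is approached by step up from G♯4 and left by leap down to E4.
Step in, leap out — an escape tone.
The harmony at that moment is F minor triad (F, A♭, C); E4 is not a chord tone.
It is approached by leap down from C5 and left by step up to F4.
Leap in, step out — an appoggiatura.

C♯5 (beat 3) — escape tone; A4 (beat 6) — escape tone; E4 (beat 10) — appoggiatura.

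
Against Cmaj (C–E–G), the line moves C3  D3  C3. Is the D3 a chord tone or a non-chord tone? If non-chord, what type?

Non-chord tone — a neighbor tone.

The harmony at that moment is C major triad (C, E, G); D3 is not a chord tone.
It is approached by step up from C3 and left by step down to C3.
Step away and step back to the same note — a neighbor tone (upper neighbor).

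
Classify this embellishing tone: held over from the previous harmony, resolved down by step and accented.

Approach: by preparation — the pitch is first a chord tone, then held (tied or repeated) while the harmony changes under it. Departure: down by step. Metric position: strong.
A prepared dissonance that resolves downward by step — a suspension. (The same figure resolving upward would be a retardation.)

Suspension.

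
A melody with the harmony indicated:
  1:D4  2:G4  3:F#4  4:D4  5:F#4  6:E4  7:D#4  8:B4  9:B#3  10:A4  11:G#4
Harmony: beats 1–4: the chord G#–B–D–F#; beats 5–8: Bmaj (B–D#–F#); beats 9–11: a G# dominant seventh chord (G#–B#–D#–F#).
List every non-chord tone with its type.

G4 (beat 2) — appoggiatura; E4 (beat 6) — passing tone; A4 (beat 10) — appoggiatura.

The harmony at that moment is G# half-diminished seventh chord (G#, B, D, F#); G4 is not a chord tone.
It is approached by leap up from D4 and left by step down to F#4.
Leap in, step out — an appoggiatura.
The harmony at that moment is B major triad (B, D#, F#); E4 is not a chord tone.
It is approached by step down from F#4 and left by step down to D#4.
Step in, step out in the same direction — a passing tone.
The harmony at that moment is G# dominant seventh chord (G#, B#, D#, F#); A4 is not a chord tone.
It is approached by leap up from B#3 and left by step down to G#4.
Leap in, step out — an appoggiatura.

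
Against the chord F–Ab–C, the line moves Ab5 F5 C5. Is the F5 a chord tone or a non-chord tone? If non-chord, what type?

Chord tone (the root of F minor triad).

F minor triad contains F, Ab, C; F is the root, so it is a chord tone.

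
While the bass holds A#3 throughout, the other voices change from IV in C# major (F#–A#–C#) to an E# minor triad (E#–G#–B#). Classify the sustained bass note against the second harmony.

The harmony at that moment is E# minor triad (E#, G#, B#); A#3 is not a chord tone.
It is held over (the same pitch as the preceding A#3) and then sustained as the same pitch into the next harmony.
Sustained through a change of harmony — a pedal tone.

Pedal tone (pedal point).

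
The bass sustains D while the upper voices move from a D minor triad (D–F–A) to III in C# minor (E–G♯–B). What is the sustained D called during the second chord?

The harmony at that moment is E major triad (E, G♯, B); D is not a chord tone.
It is held over (the same pitch as the preceding D) and then sustained as the same pitch into the next harmony.
Sustained through a change of harmony — a pedal tone.

Pedal tone (pedal point).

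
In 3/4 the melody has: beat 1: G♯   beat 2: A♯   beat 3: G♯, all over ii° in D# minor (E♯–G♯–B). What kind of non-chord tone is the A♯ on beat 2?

The harmony at that moment is E♯ diminished triad (E♯, G♯, B); A♯ is not a chord tone.
It is approached by step up from G♯ and left by step down to G♯.
Step away and step back to the same note — a neighbor tone (upper neighbor).

Upper neighbor tone.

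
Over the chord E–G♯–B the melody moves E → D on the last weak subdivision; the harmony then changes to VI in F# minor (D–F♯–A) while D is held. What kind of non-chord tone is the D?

The harmony at that moment is E major triad (E, G♯, B); D is not a chord tone.
It is approached by step down from E and then sustained as the same pitch into the next harmony.
Arriving early and becoming a chord tone when the harmony changes — an anticipation.

D is an anticipation.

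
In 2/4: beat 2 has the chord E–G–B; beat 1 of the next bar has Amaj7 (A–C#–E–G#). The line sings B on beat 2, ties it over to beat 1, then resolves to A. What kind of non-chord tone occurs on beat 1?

Suspension.

The harmony at that moment is A major seventh chord (A, C#, E, G#); B is not a chord tone.
It is held over (the same pitch as the preceding B) and left by step down to A.
Held over from the previous chord and resolving down by step — a suspension.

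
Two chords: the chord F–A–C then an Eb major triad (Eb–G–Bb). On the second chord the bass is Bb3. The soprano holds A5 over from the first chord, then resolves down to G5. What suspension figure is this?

7–6 suspension.

At the second chord the bass is Bb3. The suspended A5 lies a seventh above the bass; after resolving down by step to G5, the interval above the bass becomes a sixth.
Suspension figures are named by those two intervals: 7–6.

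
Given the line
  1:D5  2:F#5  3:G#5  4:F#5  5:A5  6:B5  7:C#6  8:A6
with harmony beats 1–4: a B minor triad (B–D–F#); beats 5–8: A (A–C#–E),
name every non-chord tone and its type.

The harmony at that moment is B minor triad (B, D, F#); G#5 is not a chord tone.
It is approached by step up from F#5 and left by step down to F#5.
Step away and step back to the same note — a neighbor tone (upper neighbor).
The harmony at that moment is A major triad (A, C#, E); B5 is not a chord tone.
It is approached by step up from A5 and left by step up to C#6.
Step in, step out in the same direction — a passing tone.

G#5 (beat 3) — neighbor tone; B5 (beat 6) — passing tone.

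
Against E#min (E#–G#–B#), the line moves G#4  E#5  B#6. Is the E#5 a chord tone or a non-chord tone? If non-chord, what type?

E# minor triad contains E#, G#, B#; E# is the root, so it is a chord tone.

Chord tone (the root of E# minor triad).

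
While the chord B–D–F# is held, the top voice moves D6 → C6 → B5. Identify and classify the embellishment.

C6 is a passing tone.

The harmony at that moment is B minor triad (B, D, F#); C6 is not a chord tone.
It is approached by step down from D6 and left by step down to B5.
Step in, step out in the same direction — a passing tone.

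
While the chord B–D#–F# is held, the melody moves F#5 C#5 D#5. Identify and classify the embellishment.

The harmony at that moment is B major triad (B, D#, F#); C#5 is not a chord tone.
It is approached by leap down from F#5 and left by step up to D#5.
Leap in, step out — an appoggiatura.

C#5 is an appoggiatura.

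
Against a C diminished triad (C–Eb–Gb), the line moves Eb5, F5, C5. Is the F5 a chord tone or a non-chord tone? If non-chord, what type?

The harmony at that moment is C diminished triad (C, Eb, Gb); F5 is not a chord tone.
It is approached by step up from Eb5 and left by leap down to C5.
Step in, leap out — an escape tone.

Non-chord tone — an escape tone.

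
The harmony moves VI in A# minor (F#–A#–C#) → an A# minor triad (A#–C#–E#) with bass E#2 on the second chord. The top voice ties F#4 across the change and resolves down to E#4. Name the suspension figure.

9–8 suspension.

At the second chord the bass is E#2. The suspended F#4 lies a ninth above the bass; after resolving down by step to E#4, the interval above the bass becomes an octave.
Suspension figures are named by those two intervals: 9–8.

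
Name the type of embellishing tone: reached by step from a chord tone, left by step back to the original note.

Neighbor tone.

Approach: by step. Departure: by step in the opposite direction, back to the starting pitch.
Stepwise on both sides but reversing to return to the same chord tone — a neighbor tone. (Had it continued onward in the same direction it would be a passing tone instead.)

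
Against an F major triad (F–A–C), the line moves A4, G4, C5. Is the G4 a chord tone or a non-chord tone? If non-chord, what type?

Non-chord tone — an escape tone.

The harmony at that moment is F major triad (F, A, C); G4 is not a chord tone.
It is approached by step down from A4 and left by leap up to C5.
Step in, leap out — an escape tone.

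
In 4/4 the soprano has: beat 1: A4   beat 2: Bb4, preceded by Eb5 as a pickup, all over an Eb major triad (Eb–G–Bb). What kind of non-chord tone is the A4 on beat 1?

Appoggiatura.

The harmony at that moment is Eb major triad (Eb, G, Bb); A4 is not a chord tone.
It is approached by leap down from Eb5 and left by step up to Bb4.
Leap in, step out, metrically accented — an appoggiatura.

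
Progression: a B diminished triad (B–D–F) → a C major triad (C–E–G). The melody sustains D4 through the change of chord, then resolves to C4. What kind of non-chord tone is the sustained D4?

The harmony at that moment is C major triad (C, E, G); D4 is not a chord tone.
It is held over (the same pitch as the preceding D4) and left by step down to C4.
Held over from the previous chord and resolving down by step — a suspension.

D4 is a suspension.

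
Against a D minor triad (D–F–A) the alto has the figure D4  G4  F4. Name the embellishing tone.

The harmony at that moment is D minor triad (D, F, A); G4 is not a chord tone.
It is approached by leap up from D4 and left by step down to F4.
Leap in, step out — an appoggiatura.

G4 is an appoggiatura.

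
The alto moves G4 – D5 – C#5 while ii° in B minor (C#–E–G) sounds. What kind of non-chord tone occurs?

The harmony at that moment is C# diminished triad (C#, E, G); D5 is not a chord tone.
It is approached by leap up from G4 and left by step down to C#5.
Leap in, step out — an appoggiatura.

D5 is an appoggiatura.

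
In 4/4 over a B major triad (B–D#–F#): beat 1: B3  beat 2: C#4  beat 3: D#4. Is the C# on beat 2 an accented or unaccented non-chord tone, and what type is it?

Unaccented passing tone.

The harmony at that moment is B major triad (B, D#, F#); C#4 is not a chord tone.
It is approached by step up from B3 and left by step up to D#4.
Step in, step out in the same direction — a passing tone.
It falls on a weak beat, so it is unaccented.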